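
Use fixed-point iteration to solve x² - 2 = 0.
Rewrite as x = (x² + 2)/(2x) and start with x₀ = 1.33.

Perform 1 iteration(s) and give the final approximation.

Equation: x² - 2 = 0
Fixed-point form: x = (x² + 2)/(2x)
x₀ = 1.33

x_1 = g(1.330000) = 1.416880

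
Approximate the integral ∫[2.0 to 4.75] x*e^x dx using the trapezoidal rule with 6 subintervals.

f(x) = x*e^x
a = 2.0, b = 4.75, n = 6
h = (b - a)/n = 0.458333

Trapezoidal rule: (h/2)[f(x₀) + 2f(x₁) + 2f(x₂) + ... + f(xₙ)]

x_0 = 2.0000, f(x_0) = 14.778112, coefficient = 1
x_1 = 2.4583, f(x_1) = 28.726411, coefficient = 2
x_2 = 2.9167, f(x_2) = 53.898793, coefficient = 2
x_3 = 3.3750, f(x_3) = 98.631958, coefficient = 2
x_4 = 3.8333, f(x_4) = 177.162622, coefficient = 2
x_5 = 4.2917, f(x_5) = 313.670109, coefficient = 2
x_6 = 4.7500, f(x_6) = 549.025352, coefficient = 1

I ≈ (0.458333/2) × 1907.983249 = 437.246161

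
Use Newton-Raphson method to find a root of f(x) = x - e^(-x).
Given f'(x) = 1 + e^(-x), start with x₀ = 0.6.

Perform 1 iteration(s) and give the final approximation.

f(x) = x - e^(-x)
f'(x) = 1 + e^(-x)
x₀ = 0.6

Newton-Raphson formula: x_{n+1} = x_n - f(x_n)/f'(x_n)

Iteration 1:
  f(0.600000) = 0.051188
  f'(0.600000) = 1.548812
  x_1 = 0.600000 - 0.051188/1.548812 = 0.566950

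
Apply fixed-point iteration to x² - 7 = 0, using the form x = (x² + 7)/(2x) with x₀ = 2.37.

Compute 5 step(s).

Equation: x² - 7 = 0
Fixed-point form: x = (x² + 7)/(2x)
x₀ = 2.37

x_1 = g(2.370000) = 2.661793
x_2 = g(2.661793) = 2.645800
x_3 = g(2.645800) = 2.645751
x_4 = g(2.645751) = 2.645751
x_5 = g(2.645751) = 2.645751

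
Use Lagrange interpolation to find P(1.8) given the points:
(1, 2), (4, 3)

Lagrange interpolation formula:
P(x) = Σ yᵢ × Lᵢ(x)
where Lᵢ(x) = Π_{j≠i} (x - xⱼ)/(xᵢ - xⱼ)

L_0(1.8) = (1.8 - 4)/(1 - 4) = 0.733333
L_1(1.8) = (1.8 - 1)/(4 - 1) = 0.266667

P(1.8) = 2×L_0(1.8) + 3×L_1(1.8)
P(1.8) = 2.266667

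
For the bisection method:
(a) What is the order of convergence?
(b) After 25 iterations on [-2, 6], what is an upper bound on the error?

(a) Bisection has linear (order 1) convergence; the error is halved each step.

(b) Error bound = (b-a)/2^n = (6 - (-2))/2^{25}
    = 8/2^{25}

(a) 1 (linear); (b) error ≤ 2.38e-07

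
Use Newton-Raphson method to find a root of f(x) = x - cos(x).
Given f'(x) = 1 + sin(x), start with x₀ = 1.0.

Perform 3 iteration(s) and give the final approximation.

f(x) = x - cos(x)
f'(x) = 1 + sin(x)
x₀ = 1.0

Newton-Raphson formula: x_{n+1} = x_n - f(x_n)/f'(x_n)

Iteration 1:
  f(1.000000) = 0.459698
  f'(1.000000) = 1.841471
  x_1 = 1.000000 - 0.459698/1.841471 = 0.750364
Iteration 2:
  f(0.750364) = 0.018923
  f'(0.750364) = 1.681905
  x_2 = 0.750364 - 0.018923/1.681905 = 0.739113
Iteration 3:
  f(0.739113) = 0.000046
  f'(0.739113) = 1.673633
  x_3 = 0.739113 - 0.000046/1.673633 = 0.739085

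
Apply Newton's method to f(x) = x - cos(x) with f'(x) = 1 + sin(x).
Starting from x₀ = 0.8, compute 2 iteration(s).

f(x) = x - cos(x)
f'(x) = 1 + sin(x)
x₀ = 0.8

Newton-Raphson formula: x_{n+1} = x_n - f(x_n)/f'(x_n)

Iteration 1:
  f(0.800000) = 0.103293
  f'(0.800000) = 1.717356
  x_1 = 0.800000 - 0.103293/1.717356 = 0.739853
Iteration 2:
  f(0.739853) = 0.001286
  f'(0.739853) = 1.674180
  x_2 = 0.739853 - 0.001286/1.674180 = 0.739085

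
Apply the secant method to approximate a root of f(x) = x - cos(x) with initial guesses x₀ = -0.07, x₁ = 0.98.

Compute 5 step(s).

f(x) = x - cos(x)
x₀ = -0.07, x₁ = 0.98

Secant formula: x_{n+1} = x_n - f(x_n)(x_n - x_{n-1})/(f(x_n) - f(x_{n-1}))

Iteration 1:
  f(-0.070000) = -1.067551
  f(0.980000) = 0.422977
  x_2 = 0.980000 - 0.422977×(0.980000 - (-0.070000))/(0.422977 - (-1.067551))
       = 0.682034
Iteration 2:
  f(0.980000) = 0.422977
  f(0.682034) = -0.094258
  x_3 = 0.682034 - (-0.094258)×(0.682034 - 0.980000)/(-0.094258 - 0.422977)
       = 0.736334
Iteration 3:
  f(0.682034) = -0.094258
  f(0.736334) = -0.004602
  x_4 = 0.736334 - (-0.004602)×(0.736334 - 0.682034)/(-0.004602 - (-0.094258))
       = 0.739121
Iteration 4:
  f(0.736334) = -0.004602
  f(0.739121) = 0.000060
  x_5 = 0.739121 - 0.000060×(0.739121 - 0.736334)/(0.000060 - (-0.004602))
       = 0.739085
Iteration 5:
  f(0.739121) = 0.000060
  f(0.739085) = 0.000000
  x_6 = 0.739085 - 0.000000×(0.739085 - 0.739121)/(0.000000 - 0.000060)
       = 0.739085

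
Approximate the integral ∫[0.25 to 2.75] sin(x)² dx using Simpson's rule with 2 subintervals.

f(x) = sin(x)²
a = 0.25, b = 2.75, n = 2
h = (b - a)/n = 1.250000

Simpson's rule: (h/3)[f(x₀) + 4f(x₁) + 2f(x₂) + ... + f(xₙ)]

x_0 = 0.2500, f(x_0) = 0.061209, coefficient = 1
x_1 = 1.5000, f(x_1) = 0.994996, coefficient = 4
x_2 = 2.7500, f(x_2) = 0.145665, coefficient = 1

I ≈ (1.250000/3) × 4.186859 = 1.744525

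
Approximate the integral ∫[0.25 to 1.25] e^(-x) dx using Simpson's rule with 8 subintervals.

f(x) = e^(-x)
a = 0.25, b = 1.25, n = 8
h = (b - a)/n = 0.125000

Simpson's rule: (h/3)[f(x₀) + 4f(x₁) + 2f(x₂) + ... + f(xₙ)]

x_0 = 0.2500, f(x_0) = 0.778801, coefficient = 1
x_1 = 0.3750, f(x_1) = 0.687289, coefficient = 4
x_2 = 0.5000, f(x_2) = 0.606531, coefficient = 2
x_3 = 0.6250, f(x_3) = 0.535261, coefficient = 4
x_4 = 0.7500, f(x_4) = 0.472367, coefficient = 2
x_5 = 0.8750, f(x_5) = 0.416862, coefficient = 4
x_6 = 1.0000, f(x_6) = 0.367879, coefficient = 2
x_7 = 1.1250, f(x_7) = 0.324652, coefficient = 4
x_8 = 1.2500, f(x_8) = 0.286505, coefficient = 1

I ≈ (0.125000/3) × 11.815120 = 0.492297
Exact value: 0.492296
Error: 0.000001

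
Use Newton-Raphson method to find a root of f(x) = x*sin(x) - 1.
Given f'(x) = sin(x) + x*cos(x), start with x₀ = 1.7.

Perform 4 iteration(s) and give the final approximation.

f(x) = x*sin(x) - 1
f'(x) = sin(x) + x*cos(x)
x₀ = 1.7

Newton-Raphson formula: x_{n+1} = x_n - f(x_n)/f'(x_n)

Iteration 1:
  f(1.700000) = 0.685830
  f'(1.700000) = 0.772629
  x_1 = 1.700000 - 0.685830/0.772629 = 0.812342
Iteration 2:
  f(0.812342) = -0.410320
  f'(0.812342) = 1.284629
  x_2 = 0.812342 - (-0.410320)/1.284629 = 1.131750
Iteration 3:
  f(1.131750) = 0.024412
  f'(1.131750) = 1.386238
  x_3 = 1.131750 - 0.024412/1.386238 = 1.114140
Iteration 4:
  f(1.114140) = -0.000024
  f'(1.114140) = 1.388811
  x_4 = 1.114140 - (-0.000024)/1.388811 = 1.114157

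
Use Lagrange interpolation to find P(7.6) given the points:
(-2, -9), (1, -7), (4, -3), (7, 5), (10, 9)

Lagrange interpolation formula:
P(x) = Σ yᵢ × Lᵢ(x)
where Lᵢ(x) = Π_{j≠i} (x - xⱼ)/(xᵢ - xⱼ)

L_0(7.6) = (7.6 - 1)/(-2 - 1) × (7.6 - 4)/(-2 - 4) × (7.6 - 7)/(-2 - 7) × (7.6 - 10)/(-2 - 10) = -0.017600
L_1(7.6) = (7.6 - (-2))/(1 - (-2)) × (7.6 - 4)/(1 - 4) × (7.6 - 7)/(1 - 7) × (7.6 - 10)/(1 - 10) = 0.102400
L_2(7.6) = (7.6 - (-2))/(4 - (-2)) × (7.6 - 1)/(4 - 1) × (7.6 - 7)/(4 - 7) × (7.6 - 10)/(4 - 10) = -0.281600
L_3(7.6) = (7.6 - (-2))/(7 - (-2)) × (7.6 - 1)/(7 - 1) × (7.6 - 4)/(7 - 4) × (7.6 - 10)/(7 - 10) = 1.126400
L_4(7.6) = (7.6 - (-2))/(10 - (-2)) × (7.6 - 1)/(10 - 1) × (7.6 - 4)/(10 - 4) × (7.6 - 7)/(10 - 7) = 0.070400

P(7.6) = (-9)×L_0(7.6) + (-7)×L_1(7.6) + (-3)×L_2(7.6) + 5×L_3(7.6) + 9×L_4(7.6)
P(7.6) = 6.552000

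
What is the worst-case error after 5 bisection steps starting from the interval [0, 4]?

Bisection error bound: |error| ≤ (b-a)/2^n
|error| ≤ (4 - 0)/2^5 = 4/2^5
|error| ≤ 0.1250000000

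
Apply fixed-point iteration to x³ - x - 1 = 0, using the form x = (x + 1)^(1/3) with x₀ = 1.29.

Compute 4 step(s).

Equation: x³ - x - 1 = 0
Fixed-point form: x = (x + 1)^(1/3)
x₀ = 1.29

x_1 = g(1.290000) = 1.318090
x_2 = g(1.318090) = 1.323458
x_3 = g(1.323458) = 1.324479
x_4 = g(1.324479) = 1.324672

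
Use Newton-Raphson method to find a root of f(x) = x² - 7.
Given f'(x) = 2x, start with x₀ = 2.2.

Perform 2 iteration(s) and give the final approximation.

f(x) = x² - 7
f'(x) = 2x
x₀ = 2.2

Newton-Raphson formula: x_{n+1} = x_n - f(x_n)/f'(x_n)

Iteration 1:
  f(2.200000) = -2.160000
  f'(2.200000) = 4.400000
  x_1 = 2.200000 - (-2.160000)/4.400000 = 2.690909
Iteration 2:
  f(2.690909) = 0.240992
  f'(2.690909) = 5.381818
  x_2 = 2.690909 - 0.240992/5.381818 = 2.646130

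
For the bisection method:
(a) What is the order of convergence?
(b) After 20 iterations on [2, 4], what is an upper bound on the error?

(a) Bisection has linear (order 1) convergence; the error is halved each step.

(b) Error bound = (b-a)/2^n = (4 - 2)/2^{20}
    = 2/2^{20}

(a) 1 (linear); (b) error ≤ 1.91e-06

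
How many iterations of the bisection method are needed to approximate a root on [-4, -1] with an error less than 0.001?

We need (b-a)/2^n ≤ 0.001
(-1 - (-4))/2^n ≤ 0.001
3/2^n ≤ 0.001
2^n ≥ 3000
n ≥ log₂(3000) = 11.55
n ≥ 12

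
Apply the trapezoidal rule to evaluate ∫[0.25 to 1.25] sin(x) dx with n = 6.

f(x) = sin(x)
a = 0.25, b = 1.25, n = 6
h = (b - a)/n = 0.166667

Trapezoidal rule: (h/2)[f(x₀) + 2f(x₁) + 2f(x₂) + ... + f(xₙ)]

x_0 = 0.2500, f(x_0) = 0.247404, coefficient = 1
x_1 = 0.4167, f(x_1) = 0.404715, coefficient = 2
x_2 = 0.5833, f(x_2) = 0.550809, coefficient = 2
x_3 = 0.7500, f(x_3) = 0.681639, coefficient = 2
x_4 = 0.9167, f(x_4) = 0.793578, coefficient = 2
x_5 = 1.0833, f(x_5) = 0.883524, coefficient = 2
x_6 = 1.2500, f(x_6) = 0.948985, coefficient = 1

I ≈ (0.166667/2) × 7.824917 = 0.652076
Exact value: 0.653590
Error: 0.001514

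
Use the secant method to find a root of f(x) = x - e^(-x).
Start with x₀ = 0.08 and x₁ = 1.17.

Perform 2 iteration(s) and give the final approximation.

f(x) = x - e^(-x)
x₀ = 0.08, x₁ = 1.17

Secant formula: x_{n+1} = x_n - f(x_n)(x_n - x_{n-1})/(f(x_n) - f(x_{n-1}))

Iteration 1:
  f(0.080000) = -0.843116
  f(1.170000) = 0.859633
  x_2 = 1.170000 - 0.859633×(1.170000 - 0.080000)/(0.859633 - (-0.843116))
       = 0.619713
Iteration 2:
  f(1.170000) = 0.859633
  f(0.619713) = 0.081615
  x_3 = 0.619713 - 0.081615×(0.619713 - 1.170000)/(0.081615 - 0.859633)
       = 0.561988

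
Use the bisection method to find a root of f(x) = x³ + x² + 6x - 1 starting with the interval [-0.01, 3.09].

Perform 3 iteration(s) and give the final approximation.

f(x) = x³ + x² + 6x - 1
Initial interval: [-0.01, 3.09]

Iteration 1:
  c_1 = (-0.010000 + 3.090000)/2 = 1.540000
  f(c_1) = f(1.540000) = 14.263864
  f(a) × f(c) < 0, new interval: [-0.010000, 1.540000]
Iteration 2:
  c_2 = (-0.010000 + 1.540000)/2 = 0.765000
  f(c_2) = f(0.765000) = 4.622922
  f(a) × f(c) < 0, new interval: [-0.010000, 0.765000]
Iteration 3:
  c_3 = (-0.010000 + 0.765000)/2 = 0.377500
  f(c_3) = f(0.377500) = 1.461302
  f(a) × f(c) < 0, new interval: [-0.010000, 0.377500]

After 3 iteration(s), the approximation is c_3 = 0.377500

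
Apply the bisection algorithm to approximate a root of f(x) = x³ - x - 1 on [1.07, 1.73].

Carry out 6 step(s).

f(x) = x³ - x - 1
Initial interval: [1.07, 1.73]

Iteration 1:
  c_1 = (1.070000 + 1.730000)/2 = 1.400000
  f(c_1) = f(1.400000) = 0.344000
  f(a) × f(c) < 0, new interval: [1.070000, 1.400000]
Iteration 2:
  c_2 = (1.070000 + 1.400000)/2 = 1.235000
  f(c_2) = f(1.235000) = -0.351347
  f(a) × f(c) ≥ 0, new interval: [1.235000, 1.400000]
Iteration 3:
  c_3 = (1.235000 + 1.400000)/2 = 1.317500
  f(c_3) = f(1.317500) = -0.030575
  f(a) × f(c) ≥ 0, new interval: [1.317500, 1.400000]
Iteration 4:
  c_4 = (1.317500 + 1.400000)/2 = 1.358750
  f(c_4) = f(1.358750) = 0.149776
  f(a) × f(c) < 0, new interval: [1.317500, 1.358750]
Iteration 5:
  c_5 = (1.317500 + 1.358750)/2 = 1.338125
  f(c_5) = f(1.338125) = 0.057893
  f(a) × f(c) < 0, new interval: [1.317500, 1.338125]
Iteration 6:
  c_6 = (1.317500 + 1.338125)/2 = 1.327812
  f(c_6) = f(1.327812) = 0.013235
  f(a) × f(c) < 0, new interval: [1.317500, 1.327812]

After 6 iteration(s), the approximation is c_6 = 1.327812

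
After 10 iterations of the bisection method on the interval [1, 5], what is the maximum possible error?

Bisection error bound: |error| ≤ (b-a)/2^n
|error| ≤ (5 - 1)/2^10 = 4/2^10
|error| ≤ 0.0039062500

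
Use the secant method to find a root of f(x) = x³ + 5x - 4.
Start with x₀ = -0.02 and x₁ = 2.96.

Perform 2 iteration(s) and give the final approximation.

f(x) = x³ + 5x - 4
x₀ = -0.02, x₁ = 2.96

Secant formula: x_{n+1} = x_n - f(x_n)(x_n - x_{n-1})/(f(x_n) - f(x_{n-1}))

Iteration 1:
  f(-0.020000) = -4.100008
  f(2.960000) = 36.734336
  x_2 = 2.960000 - 36.734336×(2.960000 - (-0.020000))/(36.734336 - (-4.100008))
       = 0.279210
Iteration 2:
  f(2.960000) = 36.734336
  f(0.279210) = -2.582186
  x_3 = 0.279210 - (-2.582186)×(0.279210 - 2.960000)/(-2.582186 - 36.734336)
       = 0.455275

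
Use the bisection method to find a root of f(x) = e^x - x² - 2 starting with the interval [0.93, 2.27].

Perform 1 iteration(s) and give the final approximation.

f(x) = e^x - x² - 2
Initial interval: [0.93, 2.27]

Iteration 1:
  c_1 = (0.930000 + 2.270000)/2 = 1.600000
  f(c_1) = f(1.600000) = 0.393032
  f(a) × f(c) < 0, new interval: [0.930000, 1.600000]

After 1 iteration(s), the approximation is c_1 = 1.600000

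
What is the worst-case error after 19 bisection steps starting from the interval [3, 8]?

Bisection error bound: |error| ≤ (b-a)/2^n
|error| ≤ (8 - 3)/2^19 = 5/2^19
|error| ≤ 0.0000095367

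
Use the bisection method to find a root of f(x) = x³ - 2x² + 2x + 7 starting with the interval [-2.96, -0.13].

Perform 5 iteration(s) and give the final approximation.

f(x) = x³ - 2x² + 2x + 7
Initial interval: [-2.96, -0.13]

Iteration 1:
  c_1 = (-2.960000 + (-0.130000))/2 = -1.545000
  f(c_1) = f(-1.545000) = -4.552004
  f(a) × f(c) ≥ 0, new interval: [-1.545000, -0.130000]
Iteration 2:
  c_2 = (-1.545000 + (-0.130000))/2 = -0.837500
  f(c_2) = f(-0.837500) = 3.334760
  f(a) × f(c) < 0, new interval: [-1.545000, -0.837500]
Iteration 3:
  c_3 = (-1.545000 + (-0.837500))/2 = -1.191250
  f(c_3) = f(-1.191250) = 0.088872
  f(a) × f(c) < 0, new interval: [-1.545000, -1.191250]
Iteration 4:
  c_4 = (-1.545000 + (-1.191250))/2 = -1.368125
  f(c_4) = f(-1.368125) = -2.040592
  f(a) × f(c) ≥ 0, new interval: [-1.368125, -1.191250]
Iteration 5:
  c_5 = (-1.368125 + (-1.191250))/2 = -1.279688
  f(c_5) = f(-1.279688) = -0.930192
  f(a) × f(c) ≥ 0, new interval: [-1.279688, -1.191250]

After 5 iteration(s), the approximation is c_5 = -1.279688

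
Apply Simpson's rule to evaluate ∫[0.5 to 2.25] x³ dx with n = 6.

f(x) = x³
a = 0.5, b = 2.25, n = 6
h = (b - a)/n = 0.291667

Simpson's rule: (h/3)[f(x₀) + 4f(x₁) + 2f(x₂) + ... + f(xₙ)]

x_0 = 0.5000, f(x_0) = 0.125000, coefficient = 1
x_1 = 0.7917, f(x_1) = 0.496166, coefficient = 4
x_2 = 1.0833, f(x_2) = 1.271412, coefficient = 2
x_3 = 1.3750, f(x_3) = 2.599609, coefficient = 4
x_4 = 1.6667, f(x_4) = 4.629630, coefficient = 2
x_5 = 1.9583, f(x_5) = 7.510344, coefficient = 4
x_6 = 2.2500, f(x_6) = 11.390625, coefficient = 1

I ≈ (0.291667/3) × 65.742188 = 6.391602
Exact value: 6.391602
Error: 0.000000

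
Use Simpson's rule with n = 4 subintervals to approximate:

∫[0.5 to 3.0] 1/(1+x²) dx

f(x) = 1/(1+x²)
a = 0.5, b = 3.0, n = 4
h = (b - a)/n = 0.625000

Simpson's rule: (h/3)[f(x₀) + 4f(x₁) + 2f(x₂) + ... + f(xₙ)]

x_0 = 0.5000, f(x_0) = 0.800000, coefficient = 1
x_1 = 1.1250, f(x_1) = 0.441379, coefficient = 4
x_2 = 1.7500, f(x_2) = 0.246154, coefficient = 2
x_3 = 2.3750, f(x_3) = 0.150588, coefficient = 4
x_4 = 3.0000, f(x_4) = 0.100000, coefficient = 1

I ≈ (0.625000/3) × 3.760178 = 0.783370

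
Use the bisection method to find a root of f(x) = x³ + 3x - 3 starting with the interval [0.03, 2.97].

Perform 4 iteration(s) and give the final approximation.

f(x) = x³ + 3x - 3
Initial interval: [0.03, 2.97]

Iteration 1:
  c_1 = (0.030000 + 2.970000)/2 = 1.500000
  f(c_1) = f(1.500000) = 4.875000
  f(a) × f(c) < 0, new interval: [0.030000, 1.500000]
Iteration 2:
  c_2 = (0.030000 + 1.500000)/2 = 0.765000
  f(c_2) = f(0.765000) = -0.257303
  f(a) × f(c) ≥ 0, new interval: [0.765000, 1.500000]
Iteration 3:
  c_3 = (0.765000 + 1.500000)/2 = 1.132500
  f(c_3) = f(1.132500) = 1.849995
  f(a) × f(c) < 0, new interval: [0.765000, 1.132500]
Iteration 4:
  c_4 = (0.765000 + 1.132500)/2 = 0.948750
  f(c_4) = f(0.948750) = 0.700245
  f(a) × f(c) < 0, new interval: [0.765000, 0.948750]

After 4 iteration(s), the approximation is c_4 = 0.948750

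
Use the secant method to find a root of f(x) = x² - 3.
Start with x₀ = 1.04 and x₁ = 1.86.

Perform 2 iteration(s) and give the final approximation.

f(x) = x² - 3
x₀ = 1.04, x₁ = 1.86

Secant formula: x_{n+1} = x_n - f(x_n)(x_n - x_{n-1})/(f(x_n) - f(x_{n-1}))

Iteration 1:
  f(1.040000) = -1.918400
  f(1.860000) = 0.459600
  x_2 = 1.860000 - 0.459600×(1.860000 - 1.040000)/(0.459600 - (-1.918400))
       = 1.701517
Iteration 2:
  f(1.860000) = 0.459600
  f(1.701517) = -0.104839
  x_3 = 1.701517 - (-0.104839)×(1.701517 - 1.860000)/(-0.104839 - 0.459600)
       = 1.730954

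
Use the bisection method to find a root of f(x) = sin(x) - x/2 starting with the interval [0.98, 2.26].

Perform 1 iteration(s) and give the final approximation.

f(x) = sin(x) - x/2
Initial interval: [0.98, 2.26]

Iteration 1:
  c_1 = (0.980000 + 2.260000)/2 = 1.620000
  f(c_1) = f(1.620000) = 0.188790
  f(a) × f(c) ≥ 0, new interval: [1.620000, 2.260000]

After 1 iteration(s), the approximation is c_1 = 1.620000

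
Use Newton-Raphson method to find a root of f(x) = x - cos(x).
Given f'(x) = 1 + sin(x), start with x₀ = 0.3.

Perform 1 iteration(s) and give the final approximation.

f(x) = x - cos(x)
f'(x) = 1 + sin(x)
x₀ = 0.3

Newton-Raphson formula: x_{n+1} = x_n - f(x_n)/f'(x_n)

Iteration 1:
  f(0.300000) = -0.655336
  f'(0.300000) = 1.295520
  x_1 = 0.300000 - (-0.655336)/1.295520 = 0.805848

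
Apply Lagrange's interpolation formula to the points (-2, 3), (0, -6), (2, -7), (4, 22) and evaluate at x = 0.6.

Lagrange interpolation formula:
P(x) = Σ yᵢ × Lᵢ(x)
where Lᵢ(x) = Π_{j≠i} (x - xⱼ)/(xᵢ - xⱼ)

L_0(0.6) = (0.6 - 0)/(-2 - 0) × (0.6 - 2)/(-2 - 2) × (0.6 - 4)/(-2 - 4) = -0.059500
L_1(0.6) = (0.6 - (-2))/(0 - (-2)) × (0.6 - 2)/(0 - 2) × (0.6 - 4)/(0 - 4) = 0.773500
L_2(0.6) = (0.6 - (-2))/(2 - (-2)) × (0.6 - 0)/(2 - 0) × (0.6 - 4)/(2 - 4) = 0.331500
L_3(0.6) = (0.6 - (-2))/(4 - (-2)) × (0.6 - 0)/(4 - 0) × (0.6 - 2)/(4 - 2) = -0.045500

P(0.6) = 3×L_0(0.6) + (-6)×L_1(0.6) + (-7)×L_2(0.6) + 22×L_3(0.6)
P(0.6) = -8.141000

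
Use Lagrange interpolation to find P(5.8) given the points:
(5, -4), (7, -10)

Lagrange interpolation formula:
P(x) = Σ yᵢ × Lᵢ(x)
where Lᵢ(x) = Π_{j≠i} (x - xⱼ)/(xᵢ - xⱼ)

L_0(5.8) = (5.8 - 7)/(5 - 7) = 0.600000
L_1(5.8) = (5.8 - 5)/(7 - 5) = 0.400000

P(5.8) = (-4)×L_0(5.8) + (-10)×L_1(5.8)
P(5.8) = -6.400000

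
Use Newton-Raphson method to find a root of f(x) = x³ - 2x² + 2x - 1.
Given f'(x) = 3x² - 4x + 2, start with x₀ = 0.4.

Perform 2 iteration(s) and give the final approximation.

f(x) = x³ - 2x² + 2x - 1
f'(x) = 3x² - 4x + 2
x₀ = 0.4

Newton-Raphson formula: x_{n+1} = x_n - f(x_n)/f'(x_n)

Iteration 1:
  f(0.400000) = -0.456000
  f'(0.400000) = 0.880000
  x_1 = 0.400000 - (-0.456000)/0.880000 = 0.918182
Iteration 2:
  f(0.918182) = -0.075672
  f'(0.918182) = 0.856446
  x_2 = 0.918182 - (-0.075672)/0.856446 = 1.006537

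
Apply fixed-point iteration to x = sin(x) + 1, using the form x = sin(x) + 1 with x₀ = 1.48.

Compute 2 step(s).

Equation: x = sin(x) + 1
Fixed-point form: x = sin(x) + 1
x₀ = 1.48

x_1 = g(1.480000) = 1.995881
x_2 = g(1.995881) = 1.911004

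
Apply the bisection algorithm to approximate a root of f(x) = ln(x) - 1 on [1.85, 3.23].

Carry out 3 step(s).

f(x) = ln(x) - 1
Initial interval: [1.85, 3.23]

Iteration 1:
  c_1 = (1.850000 + 3.230000)/2 = 2.540000
  f(c_1) = f(2.540000) = -0.067836
  f(a) × f(c) ≥ 0, new interval: [2.540000, 3.230000]
Iteration 2:
  c_2 = (2.540000 + 3.230000)/2 = 2.885000
  f(c_2) = f(2.885000) = 0.059525
  f(a) × f(c) < 0, new interval: [2.540000, 2.885000]
Iteration 3:
  c_3 = (2.540000 + 2.885000)/2 = 2.712500
  f(c_3) = f(2.712500) = -0.002129
  f(a) × f(c) ≥ 0, new interval: [2.712500, 2.885000]

After 3 iteration(s), the approximation is c_3 = 2.712500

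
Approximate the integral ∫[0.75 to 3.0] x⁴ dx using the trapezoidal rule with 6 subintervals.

f(x) = x⁴
a = 0.75, b = 3.0, n = 6
h = (b - a)/n = 0.375000

Trapezoidal rule: (h/2)[f(x₀) + 2f(x₁) + 2f(x₂) + ... + f(xₙ)]

x_0 = 0.7500, f(x_0) = 0.316406, coefficient = 1
x_1 = 1.1250, f(x_1) = 1.601807, coefficient = 2
x_2 = 1.5000, f(x_2) = 5.062500, coefficient = 2
x_3 = 1.8750, f(x_3) = 12.359619, coefficient = 2
x_4 = 2.2500, f(x_4) = 25.628906, coefficient = 2
x_5 = 2.6250, f(x_5) = 47.480713, coefficient = 2
x_6 = 3.0000, f(x_6) = 81.000000, coefficient = 1

I ≈ (0.375000/2) × 265.583496 = 49.796906
Exact value: 48.552539
Error: 1.244366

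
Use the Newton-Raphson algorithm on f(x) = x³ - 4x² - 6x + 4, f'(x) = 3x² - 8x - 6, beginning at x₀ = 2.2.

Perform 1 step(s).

f(x) = x³ - 4x² - 6x + 4
f'(x) = 3x² - 8x - 6
x₀ = 2.2

Newton-Raphson formula: x_{n+1} = x_n - f(x_n)/f'(x_n)

Iteration 1:
  f(2.200000) = -17.912000
  f'(2.200000) = -9.080000
  x_1 = 2.200000 - (-17.912000)/(-9.080000) = 0.227313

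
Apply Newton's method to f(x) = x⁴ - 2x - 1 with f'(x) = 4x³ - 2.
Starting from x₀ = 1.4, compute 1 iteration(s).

f(x) = x⁴ - 2x - 1
f'(x) = 4x³ - 2
x₀ = 1.4

Newton-Raphson formula: x_{n+1} = x_n - f(x_n)/f'(x_n)

Iteration 1:
  f(1.400000) = 0.041600
  f'(1.400000) = 8.976000
  x_1 = 1.400000 - 0.041600/8.976000 = 1.395365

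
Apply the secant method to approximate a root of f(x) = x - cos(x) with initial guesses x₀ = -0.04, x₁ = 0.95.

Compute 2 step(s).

f(x) = x - cos(x)
x₀ = -0.04, x₁ = 0.95

Secant formula: x_{n+1} = x_n - f(x_n)(x_n - x_{n-1})/(f(x_n) - f(x_{n-1}))

Iteration 1:
  f(-0.040000) = -1.039200
  f(0.950000) = 0.368317
  x_2 = 0.950000 - 0.368317×(0.950000 - (-0.040000))/(0.368317 - (-1.039200))
       = 0.690938
Iteration 2:
  f(0.950000) = 0.368317
  f(0.690938) = -0.079710
  x_3 = 0.690938 - (-0.079710)×(0.690938 - 0.950000)/(-0.079710 - 0.368317)
       = 0.737029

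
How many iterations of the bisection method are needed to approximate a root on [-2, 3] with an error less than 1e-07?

We need (b-a)/2^n ≤ 1e-07
(3 - (-2))/2^n ≤ 1e-07
5/2^n ≤ 1e-07
2^n ≥ 50000000
n ≥ log₂(50000000) = 25.58
n ≥ 26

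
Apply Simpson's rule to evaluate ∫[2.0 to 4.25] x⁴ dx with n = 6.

f(x) = x⁴
a = 2.0, b = 4.25, n = 6
h = (b - a)/n = 0.375000

Simpson's rule: (h/3)[f(x₀) + 4f(x₁) + 2f(x₂) + ... + f(xₙ)]

x_0 = 2.0000, f(x_0) = 16.000000, coefficient = 1
x_1 = 2.3750, f(x_1) = 31.816650, coefficient = 4
x_2 = 2.7500, f(x_2) = 57.191406, coefficient = 2
x_3 = 3.1250, f(x_3) = 95.367432, coefficient = 4
x_4 = 3.5000, f(x_4) = 150.062500, coefficient = 2
x_5 = 3.8750, f(x_5) = 225.468994, coefficient = 4
x_6 = 4.2500, f(x_6) = 326.253906, coefficient = 1

I ≈ (0.375000/3) × 2167.374023 = 270.921753
Exact value: 270.915820
Error: 0.005933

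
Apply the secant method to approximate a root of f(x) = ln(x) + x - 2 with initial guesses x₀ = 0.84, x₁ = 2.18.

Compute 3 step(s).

f(x) = ln(x) + x - 2
x₀ = 0.84, x₁ = 2.18

Secant formula: x_{n+1} = x_n - f(x_n)(x_n - x_{n-1})/(f(x_n) - f(x_{n-1}))

Iteration 1:
  f(0.840000) = -1.334353
  f(2.180000) = 0.959325
  x_2 = 2.180000 - 0.959325×(2.180000 - 0.840000)/(0.959325 - (-1.334353))
       = 1.619549
Iteration 2:
  f(2.180000) = 0.959325
  f(1.619549) = 0.101696
  x_3 = 1.619549 - 0.101696×(1.619549 - 2.180000)/(0.101696 - 0.959325)
       = 1.553091
Iteration 3:
  f(1.619549) = 0.101696
  f(1.553091) = -0.006661
  x_4 = 1.553091 - (-0.006661)×(1.553091 - 1.619549)/(-0.006661 - 0.101696)
       = 1.557177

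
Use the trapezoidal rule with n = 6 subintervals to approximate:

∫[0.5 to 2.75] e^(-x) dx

f(x) = e^(-x)
a = 0.5, b = 2.75, n = 6
h = (b - a)/n = 0.375000

Trapezoidal rule: (h/2)[f(x₀) + 2f(x₁) + 2f(x₂) + ... + f(xₙ)]

x_0 = 0.5000, f(x_0) = 0.606531, coefficient = 1
x_1 = 0.8750, f(x_1) = 0.416862, coefficient = 2
x_2 = 1.2500, f(x_2) = 0.286505, coefficient = 2
x_3 = 1.6250, f(x_3) = 0.196912, coefficient = 2
x_4 = 2.0000, f(x_4) = 0.135335, coefficient = 2
x_5 = 2.3750, f(x_5) = 0.093014, coefficient = 2
x_6 = 2.7500, f(x_6) = 0.063928, coefficient = 1

I ≈ (0.375000/2) × 2.927715 = 0.548947
Exact value: 0.542603
Error: 0.006344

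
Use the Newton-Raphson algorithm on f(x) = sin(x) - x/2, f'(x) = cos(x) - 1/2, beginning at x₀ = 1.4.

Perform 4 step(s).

f(x) = sin(x) - x/2
f'(x) = cos(x) - 1/2
x₀ = 1.4

Newton-Raphson formula: x_{n+1} = x_n - f(x_n)/f'(x_n)

Iteration 1:
  f(1.400000) = 0.285450
  f'(1.400000) = -0.330033
  x_1 = 1.400000 - 0.285450/(-0.330033) = 2.264913
Iteration 2:
  f(2.264913) = -0.363838
  f'(2.264913) = -1.139707
  x_2 = 2.264913 - (-0.363838)/(-1.139707) = 1.945675
Iteration 3:
  f(1.945675) = -0.042286
  f'(1.945675) = -0.866160
  x_3 = 1.945675 - (-0.042286)/(-0.866160) = 1.896856
Iteration 4:
  f(1.896856) = -0.001116
  f'(1.896856) = -0.820312
  x_4 = 1.896856 - (-0.001116)/(-0.820312) = 1.895495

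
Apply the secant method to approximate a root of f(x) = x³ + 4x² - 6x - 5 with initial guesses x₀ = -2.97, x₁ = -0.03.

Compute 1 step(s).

f(x) = x³ + 4x² - 6x - 5
x₀ = -2.97, x₁ = -0.03

Secant formula: x_{n+1} = x_n - f(x_n)(x_n - x_{n-1})/(f(x_n) - f(x_{n-1}))

Iteration 1:
  f(-2.970000) = 21.905527
  f(-0.030000) = -4.816427
  x_2 = -0.030000 - (-4.816427)×(-0.030000 - (-2.970000))/(-4.816427 - 21.905527)
       = -0.559912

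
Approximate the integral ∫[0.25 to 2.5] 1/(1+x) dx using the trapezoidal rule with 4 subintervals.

f(x) = 1/(1+x)
a = 0.25, b = 2.5, n = 4
h = (b - a)/n = 0.562500

Trapezoidal rule: (h/2)[f(x₀) + 2f(x₁) + 2f(x₂) + ... + f(xₙ)]

x_0 = 0.2500, f(x_0) = 0.800000, coefficient = 1
x_1 = 0.8125, f(x_1) = 0.551724, coefficient = 2
x_2 = 1.3750, f(x_2) = 0.421053, coefficient = 2
x_3 = 1.9375, f(x_3) = 0.340426, coefficient = 2
x_4 = 2.5000, f(x_4) = 0.285714, coefficient = 1

I ≈ (0.562500/2) × 3.712119 = 1.044033
Exact value: 1.029619
Error: 0.014414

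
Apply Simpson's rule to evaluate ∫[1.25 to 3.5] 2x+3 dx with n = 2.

f(x) = 2x+3
a = 1.25, b = 3.5, n = 2
h = (b - a)/n = 1.125000

Simpson's rule: (h/3)[f(x₀) + 4f(x₁) + 2f(x₂) + ... + f(xₙ)]

x_0 = 1.2500, f(x_0) = 5.500000, coefficient = 1
x_1 = 2.3750, f(x_1) = 7.750000, coefficient = 4
x_2 = 3.5000, f(x_2) = 10.000000, coefficient = 1

I ≈ (1.125000/3) × 46.500000 = 17.437500
Exact value: 17.437500
Error: 0.000000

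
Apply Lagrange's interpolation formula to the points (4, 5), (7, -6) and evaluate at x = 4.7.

Lagrange interpolation formula:
P(x) = Σ yᵢ × Lᵢ(x)
where Lᵢ(x) = Π_{j≠i} (x - xⱼ)/(xᵢ - xⱼ)

L_0(4.7) = (4.7 - 7)/(4 - 7) = 0.766667
L_1(4.7) = (4.7 - 4)/(7 - 4) = 0.233333

P(4.7) = 5×L_0(4.7) + (-6)×L_1(4.7)
P(4.7) = 2.433333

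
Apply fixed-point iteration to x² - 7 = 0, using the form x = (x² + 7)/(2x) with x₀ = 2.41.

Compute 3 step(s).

Equation: x² - 7 = 0
Fixed-point form: x = (x² + 7)/(2x)
x₀ = 2.41

x_1 = g(2.410000) = 2.657282
x_2 = g(2.657282) = 2.645776
x_3 = g(2.645776) = 2.645751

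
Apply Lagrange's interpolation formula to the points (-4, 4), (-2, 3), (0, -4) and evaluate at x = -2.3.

Lagrange interpolation formula:
P(x) = Σ yᵢ × Lᵢ(x)
where Lᵢ(x) = Π_{j≠i} (x - xⱼ)/(xᵢ - xⱼ)

L_0(-2.3) = (-2.3 - (-2))/(-4 - (-2)) × (-2.3 - 0)/(-4 - 0) = 0.086250
L_1(-2.3) = (-2.3 - (-4))/(-2 - (-4)) × (-2.3 - 0)/(-2 - 0) = 0.977500
L_2(-2.3) = (-2.3 - (-4))/(0 - (-4)) × (-2.3 - (-2))/(0 - (-2)) = -0.063750

P(-2.3) = 4×L_0(-2.3) + 3×L_1(-2.3) + (-4)×L_2(-2.3)
P(-2.3) = 3.532500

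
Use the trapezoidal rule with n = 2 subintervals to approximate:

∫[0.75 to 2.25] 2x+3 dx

f(x) = 2x+3
a = 0.75, b = 2.25, n = 2
h = (b - a)/n = 0.750000

Trapezoidal rule: (h/2)[f(x₀) + 2f(x₁) + 2f(x₂) + ... + f(xₙ)]

x_0 = 0.7500, f(x_0) = 4.500000, coefficient = 1
x_1 = 1.5000, f(x_1) = 6.000000, coefficient = 2
x_2 = 2.2500, f(x_2) = 7.500000, coefficient = 1

I ≈ (0.750000/2) × 24.000000 = 9.000000
Exact value: 9.000000
Error: 0.000000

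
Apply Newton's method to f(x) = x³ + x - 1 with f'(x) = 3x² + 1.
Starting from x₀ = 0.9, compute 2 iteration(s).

f(x) = x³ + x - 1
f'(x) = 3x² + 1
x₀ = 0.9

Newton-Raphson formula: x_{n+1} = x_n - f(x_n)/f'(x_n)

Iteration 1:
  f(0.900000) = 0.629000
  f'(0.900000) = 3.430000
  x_1 = 0.900000 - 0.629000/3.430000 = 0.716618
Iteration 2:
  f(0.716618) = 0.084631
  f'(0.716618) = 2.540624
  x_2 = 0.716618 - 0.084631/2.540624 = 0.683307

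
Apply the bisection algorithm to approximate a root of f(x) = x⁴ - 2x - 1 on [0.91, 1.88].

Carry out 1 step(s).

f(x) = x⁴ - 2x - 1
Initial interval: [0.91, 1.88]

Iteration 1:
  c_1 = (0.910000 + 1.880000)/2 = 1.395000
  f(c_1) = f(1.395000) = -0.002987
  f(a) × f(c) ≥ 0, new interval: [1.395000, 1.880000]

After 1 iteration(s), the approximation is c_1 = 1.395000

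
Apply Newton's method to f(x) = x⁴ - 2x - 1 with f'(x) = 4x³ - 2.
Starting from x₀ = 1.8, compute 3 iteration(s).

f(x) = x⁴ - 2x - 1
f'(x) = 4x³ - 2
x₀ = 1.8

Newton-Raphson formula: x_{n+1} = x_n - f(x_n)/f'(x_n)

Iteration 1:
  f(1.800000) = 5.897600
  f'(1.800000) = 21.328000
  x_1 = 1.800000 - 5.897600/21.328000 = 1.523481
Iteration 2:
  f(1.523481) = 1.340051
  f'(1.523481) = 12.143960
  x_2 = 1.523481 - 1.340051/12.143960 = 1.413134
Iteration 3:
  f(1.413134) = 0.161530
  f'(1.413134) = 9.287812
  x_3 = 1.413134 - 0.161530/9.287812 = 1.395742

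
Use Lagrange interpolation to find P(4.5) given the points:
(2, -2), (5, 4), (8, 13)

Lagrange interpolation formula:
P(x) = Σ yᵢ × Lᵢ(x)
where Lᵢ(x) = Π_{j≠i} (x - xⱼ)/(xᵢ - xⱼ)

L_0(4.5) = (4.5 - 5)/(2 - 5) × (4.5 - 8)/(2 - 8) = 0.097222
L_1(4.5) = (4.5 - 2)/(5 - 2) × (4.5 - 8)/(5 - 8) = 0.972222
L_2(4.5) = (4.5 - 2)/(8 - 2) × (4.5 - 5)/(8 - 5) = -0.069444

P(4.5) = (-2)×L_0(4.5) + 4×L_1(4.5) + 13×L_2(4.5)
P(4.5) = 2.791667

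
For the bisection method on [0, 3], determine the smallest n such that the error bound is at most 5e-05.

We need (b-a)/2^n ≤ 5e-05
(3 - 0)/2^n ≤ 5e-05
3/2^n ≤ 5e-05
2^n ≥ 60000
n ≥ log₂(60000) = 15.87
n ≥ 16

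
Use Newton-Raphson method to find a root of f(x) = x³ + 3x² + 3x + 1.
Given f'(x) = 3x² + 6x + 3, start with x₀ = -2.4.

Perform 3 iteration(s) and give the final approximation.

f(x) = x³ + 3x² + 3x + 1
f'(x) = 3x² + 6x + 3
x₀ = -2.4

Newton-Raphson formula: x_{n+1} = x_n - f(x_n)/f'(x_n)

Iteration 1:
  f(-2.400000) = -2.744000
  f'(-2.400000) = 5.880000
  x_1 = -2.400000 - (-2.744000)/5.880000 = -1.933333
Iteration 2:
  f(-1.933333) = -0.813037
  f'(-1.933333) = 2.613333
  x_2 = -1.933333 - (-0.813037)/2.613333 = -1.622222
Iteration 3:
  f(-1.622222) = -0.240900
  f'(-1.622222) = 1.161481
  x_3 = -1.622222 - (-0.240900)/1.161481 = -1.414815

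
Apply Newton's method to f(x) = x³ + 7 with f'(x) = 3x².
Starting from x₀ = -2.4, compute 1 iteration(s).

f(x) = x³ + 7
f'(x) = 3x²
x₀ = -2.4

Newton-Raphson formula: x_{n+1} = x_n - f(x_n)/f'(x_n)

Iteration 1:
  f(-2.400000) = -6.824000
  f'(-2.400000) = 17.280000
  x_1 = -2.400000 - (-6.824000)/17.280000 = -2.005093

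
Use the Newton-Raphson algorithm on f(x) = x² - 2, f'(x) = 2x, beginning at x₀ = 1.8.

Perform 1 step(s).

f(x) = x² - 2
f'(x) = 2x
x₀ = 1.8

Newton-Raphson formula: x_{n+1} = x_n - f(x_n)/f'(x_n)

Iteration 1:
  f(1.800000) = 1.240000
  f'(1.800000) = 3.600000
  x_1 = 1.800000 - 1.240000/3.600000 = 1.455556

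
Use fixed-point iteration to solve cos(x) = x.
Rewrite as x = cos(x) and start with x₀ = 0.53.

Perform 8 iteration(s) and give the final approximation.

Equation: cos(x) = x
Fixed-point form: x = cos(x)
x₀ = 0.53

x_1 = g(0.530000) = 0.862807
x_2 = g(0.862807) = 0.650308
x_3 = g(0.650308) = 0.795898
x_4 = g(0.795898) = 0.699644
x_5 = g(0.699644) = 0.765072
x_6 = g(0.765072) = 0.721333
x_7 = g(0.721333) = 0.750926
x_8 = g(0.750926) = 0.731057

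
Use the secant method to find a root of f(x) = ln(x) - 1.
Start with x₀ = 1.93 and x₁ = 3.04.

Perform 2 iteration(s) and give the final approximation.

f(x) = ln(x) - 1
x₀ = 1.93, x₁ = 3.04

Secant formula: x_{n+1} = x_n - f(x_n)(x_n - x_{n-1})/(f(x_n) - f(x_{n-1}))

Iteration 1:
  f(1.930000) = -0.342480
  f(3.040000) = 0.111858
  x_2 = 3.040000 - 0.111858×(3.040000 - 1.930000)/(0.111858 - (-0.342480))
       = 2.766719
Iteration 2:
  f(3.040000) = 0.111858
  f(2.766719) = 0.017662
  x_3 = 2.766719 - 0.017662×(2.766719 - 3.040000)/(0.017662 - 0.111858)
       = 2.715477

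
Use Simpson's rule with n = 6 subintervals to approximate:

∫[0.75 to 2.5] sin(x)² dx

f(x) = sin(x)²
a = 0.75, b = 2.5, n = 6
h = (b - a)/n = 0.291667

Simpson's rule: (h/3)[f(x₀) + 4f(x₁) + 2f(x₂) + ... + f(xₙ)]

x_0 = 0.7500, f(x_0) = 0.464631, coefficient = 1
x_1 = 1.0417, f(x_1) = 0.745195, coefficient = 4
x_2 = 1.3333, f(x_2) = 0.944663, coefficient = 2
x_3 = 1.6250, f(x_3) = 0.997065, coefficient = 4
x_4 = 1.9167, f(x_4) = 0.885068, coefficient = 2
x_5 = 2.2083, f(x_5) = 0.645715, coefficient = 4
x_6 = 2.5000, f(x_6) = 0.358169, coefficient = 1

I ≈ (0.291667/3) × 14.034165 = 1.364433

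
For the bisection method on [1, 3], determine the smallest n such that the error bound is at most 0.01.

We need (b-a)/2^n ≤ 0.01
(3 - 1)/2^n ≤ 0.01
2/2^n ≤ 0.01
2^n ≥ 200
n ≥ log₂(200) = 7.64
n ≥ 8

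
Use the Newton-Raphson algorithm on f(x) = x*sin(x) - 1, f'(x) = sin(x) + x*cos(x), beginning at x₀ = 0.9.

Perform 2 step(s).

f(x) = x*sin(x) - 1
f'(x) = sin(x) + x*cos(x)
x₀ = 0.9

Newton-Raphson formula: x_{n+1} = x_n - f(x_n)/f'(x_n)

Iteration 1:
  f(0.900000) = -0.295006
  f'(0.900000) = 1.342776
  x_1 = 0.900000 - (-0.295006)/1.342776 = 1.119698
Iteration 2:
  f(1.119698) = 0.007694
  f'(1.119698) = 1.388106
  x_2 = 1.119698 - 0.007694/1.388106 = 1.114156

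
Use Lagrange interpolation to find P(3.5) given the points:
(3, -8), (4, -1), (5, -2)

Lagrange interpolation formula:
P(x) = Σ yᵢ × Lᵢ(x)
where Lᵢ(x) = Π_{j≠i} (x - xⱼ)/(xᵢ - xⱼ)

L_0(3.5) = (3.5 - 4)/(3 - 4) × (3.5 - 5)/(3 - 5) = 0.375000
L_1(3.5) = (3.5 - 3)/(4 - 3) × (3.5 - 5)/(4 - 5) = 0.750000
L_2(3.5) = (3.5 - 3)/(5 - 3) × (3.5 - 4)/(5 - 4) = -0.125000

P(3.5) = (-8)×L_0(3.5) + (-1)×L_1(3.5) + (-2)×L_2(3.5)
P(3.5) = -3.500000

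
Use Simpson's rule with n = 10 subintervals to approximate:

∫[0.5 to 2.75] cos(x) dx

f(x) = cos(x)
a = 0.5, b = 2.75, n = 10
h = (b - a)/n = 0.225000

Simpson's rule: (h/3)[f(x₀) + 4f(x₁) + 2f(x₂) + ... + f(xₙ)]

x_0 = 0.5000, f(x_0) = 0.877583, coefficient = 1
x_1 = 0.7250, f(x_1) = 0.748499, coefficient = 4
x_2 = 0.9500, f(x_2) = 0.581683, coefficient = 2
x_3 = 1.1750, f(x_3) = 0.385543, coefficient = 4
x_4 = 1.4000, f(x_4) = 0.169967, coefficient = 2
x_5 = 1.6250, f(x_5) = -0.054177, coefficient = 4
x_6 = 1.8500, f(x_6) = -0.275590, coefficient = 2
x_7 = 2.0750, f(x_7) = -0.483110, coefficient = 4
x_8 = 2.3000, f(x_8) = -0.666276, coefficient = 2
x_9 = 2.5250, f(x_9) = -0.815854, coefficient = 4
x_10 = 2.7500, f(x_10) = -0.924302, coefficient = 1

I ≈ (0.225000/3) × -1.303546 = -0.097766
Exact value: -0.097765
Error: 0.000001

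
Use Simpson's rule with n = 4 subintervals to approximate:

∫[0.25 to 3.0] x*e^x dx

f(x) = x*e^x
a = 0.25, b = 3.0, n = 4
h = (b - a)/n = 0.687500

Simpson's rule: (h/3)[f(x₀) + 4f(x₁) + 2f(x₂) + ... + f(xₙ)]

x_0 = 0.2500, f(x_0) = 0.321006, coefficient = 1
x_1 = 0.9375, f(x_1) = 2.393990, coefficient = 4
x_2 = 1.6250, f(x_2) = 8.252431, coefficient = 2
x_3 = 2.3125, f(x_3) = 23.355423, coefficient = 4
x_4 = 3.0000, f(x_4) = 60.256611, coefficient = 1

I ≈ (0.687500/3) × 180.080130 = 41.268363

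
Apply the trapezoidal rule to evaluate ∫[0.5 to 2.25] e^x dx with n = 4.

f(x) = e^x
a = 0.5, b = 2.25, n = 4
h = (b - a)/n = 0.437500

Trapezoidal rule: (h/2)[f(x₀) + 2f(x₁) + 2f(x₂) + ... + f(xₙ)]

x_0 = 0.5000, f(x_0) = 1.648721, coefficient = 1
x_1 = 0.9375, f(x_1) = 2.553589, coefficient = 2
x_2 = 1.3750, f(x_2) = 3.955077, coefficient = 2
x_3 = 1.8125, f(x_3) = 6.125743, coefficient = 2
x_4 = 2.2500, f(x_4) = 9.487736, coefficient = 1

I ≈ (0.437500/2) × 36.405275 = 7.963654
Exact value: 7.839015
Error: 0.124639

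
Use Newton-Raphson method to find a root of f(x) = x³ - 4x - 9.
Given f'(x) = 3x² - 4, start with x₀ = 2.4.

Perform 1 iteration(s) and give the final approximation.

f(x) = x³ - 4x - 9
f'(x) = 3x² - 4
x₀ = 2.4

Newton-Raphson formula: x_{n+1} = x_n - f(x_n)/f'(x_n)

Iteration 1:
  f(2.400000) = -4.776000
  f'(2.400000) = 13.280000
  x_1 = 2.400000 - (-4.776000)/13.280000 = 2.759639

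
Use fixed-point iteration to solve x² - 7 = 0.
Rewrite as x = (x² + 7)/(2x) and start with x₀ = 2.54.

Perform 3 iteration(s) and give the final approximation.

Equation: x² - 7 = 0
Fixed-point form: x = (x² + 7)/(2x)
x₀ = 2.54

x_1 = g(2.540000) = 2.647953
x_2 = g(2.647953) = 2.645752
x_3 = g(2.645752) = 2.645751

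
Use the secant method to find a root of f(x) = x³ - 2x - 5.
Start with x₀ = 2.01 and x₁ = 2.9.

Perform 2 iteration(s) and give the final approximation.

f(x) = x³ - 2x - 5
x₀ = 2.01, x₁ = 2.9

Secant formula: x_{n+1} = x_n - f(x_n)(x_n - x_{n-1})/(f(x_n) - f(x_{n-1}))

Iteration 1:
  f(2.010000) = -0.899399
  f(2.900000) = 13.589000
  x_2 = 2.900000 - 13.589000×(2.900000 - 2.010000)/(13.589000 - (-0.899399))
       = 2.065249
Iteration 2:
  f(2.900000) = 13.589000
  f(2.065249) = -0.321691
  x_3 = 2.065249 - (-0.321691)×(2.065249 - 2.900000)/(-0.321691 - 13.589000)
       = 2.084553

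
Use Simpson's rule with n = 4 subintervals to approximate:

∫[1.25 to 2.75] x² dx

f(x) = x²
a = 1.25, b = 2.75, n = 4
h = (b - a)/n = 0.375000

Simpson's rule: (h/3)[f(x₀) + 4f(x₁) + 2f(x₂) + ... + f(xₙ)]

x_0 = 1.2500, f(x_0) = 1.562500, coefficient = 1
x_1 = 1.6250, f(x_1) = 2.640625, coefficient = 4
x_2 = 2.0000, f(x_2) = 4.000000, coefficient = 2
x_3 = 2.3750, f(x_3) = 5.640625, coefficient = 4
x_4 = 2.7500, f(x_4) = 7.562500, coefficient = 1

I ≈ (0.375000/3) × 50.250000 = 6.281250
Exact value: 6.281250
Error: 0.000000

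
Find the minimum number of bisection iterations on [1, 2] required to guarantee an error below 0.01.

We need (b-a)/2^n ≤ 0.01
(2 - 1)/2^n ≤ 0.01
1/2^n ≤ 0.01
2^n ≥ 100
n ≥ log₂(100) = 6.64
n ≥ 7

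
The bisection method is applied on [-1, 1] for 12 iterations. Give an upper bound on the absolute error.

Bisection error bound: |error| ≤ (b-a)/2^n
|error| ≤ (1 - (-1))/2^12 = 2/2^12
|error| ≤ 0.0004882812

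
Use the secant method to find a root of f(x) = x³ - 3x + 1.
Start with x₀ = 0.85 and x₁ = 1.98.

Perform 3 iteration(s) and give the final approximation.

f(x) = x³ - 3x + 1
x₀ = 0.85, x₁ = 1.98

Secant formula: x_{n+1} = x_n - f(x_n)(x_n - x_{n-1})/(f(x_n) - f(x_{n-1}))

Iteration 1:
  f(0.850000) = -0.935875
  f(1.980000) = 2.822392
  x_2 = 1.980000 - 2.822392×(1.980000 - 0.850000)/(2.822392 - (-0.935875))
       = 1.131390
Iteration 2:
  f(1.980000) = 2.822392
  f(1.131390) = -0.945942
  x_3 = 1.131390 - (-0.945942)×(1.131390 - 1.980000)/(-0.945942 - 2.822392)
       = 1.344411
Iteration 3:
  f(1.131390) = -0.945942
  f(1.344411) = -0.603289
  x_4 = 1.344411 - (-0.603289)×(1.344411 - 1.131390)/(-0.603289 - (-0.945942))
       = 1.719465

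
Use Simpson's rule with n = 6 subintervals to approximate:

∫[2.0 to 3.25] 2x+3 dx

f(x) = 2x+3
a = 2.0, b = 3.25, n = 6
h = (b - a)/n = 0.208333

Simpson's rule: (h/3)[f(x₀) + 4f(x₁) + 2f(x₂) + ... + f(xₙ)]

x_0 = 2.0000, f(x_0) = 7.000000, coefficient = 1
x_1 = 2.2083, f(x_1) = 7.416667, coefficient = 4
x_2 = 2.4167, f(x_2) = 7.833333, coefficient = 2
x_3 = 2.6250, f(x_3) = 8.250000, coefficient = 4
x_4 = 2.8333, f(x_4) = 8.666667, coefficient = 2
x_5 = 3.0417, f(x_5) = 9.083333, coefficient = 4
x_6 = 3.2500, f(x_6) = 9.500000, coefficient = 1

I ≈ (0.208333/3) × 148.500000 = 10.312500
Exact value: 10.312500
Error: 0.000000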